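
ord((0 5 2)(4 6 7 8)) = 12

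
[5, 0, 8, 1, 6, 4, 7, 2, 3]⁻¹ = [1, 3, 7, 8, 5, 0, 4, 6, 2]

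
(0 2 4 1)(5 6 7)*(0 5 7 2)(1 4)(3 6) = (1 5 3 6 2)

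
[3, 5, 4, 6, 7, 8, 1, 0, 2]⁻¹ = [7, 6, 8, 0, 2, 1, 3, 4, 5]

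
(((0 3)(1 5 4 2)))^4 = ()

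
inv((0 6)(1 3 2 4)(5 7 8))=(0 6)(1 4 2 3)(5 8 7)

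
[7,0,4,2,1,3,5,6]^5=[2,3,6,7,5,0,1,4]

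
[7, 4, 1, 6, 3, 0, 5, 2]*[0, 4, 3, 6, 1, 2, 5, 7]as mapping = [0→7, 1→1, 2→4, 3→5, 4→6, 5→0, 6→2, 7→3]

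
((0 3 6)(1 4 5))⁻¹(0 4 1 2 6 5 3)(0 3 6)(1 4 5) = (0 1 6 3 5 4 2)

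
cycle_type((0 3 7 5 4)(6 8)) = 2.5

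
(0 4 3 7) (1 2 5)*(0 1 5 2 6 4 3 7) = (0 3) (1 6 4 7) 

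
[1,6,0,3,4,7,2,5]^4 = [0,1,2,3,4,5,6,7]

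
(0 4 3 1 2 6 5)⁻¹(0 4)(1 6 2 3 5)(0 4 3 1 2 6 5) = (0 2 5 6 1)(3 4)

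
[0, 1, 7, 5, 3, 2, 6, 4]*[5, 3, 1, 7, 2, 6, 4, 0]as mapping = [0→5, 1→3, 2→0, 3→6, 4→7, 5→1, 6→4, 7→2]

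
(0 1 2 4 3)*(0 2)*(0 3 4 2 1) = (1 3) 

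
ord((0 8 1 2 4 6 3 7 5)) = 9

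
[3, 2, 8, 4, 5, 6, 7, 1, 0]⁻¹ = [8, 7, 1, 0, 3, 4, 5, 6, 2]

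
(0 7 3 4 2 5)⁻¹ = (0 5 2 4 3 7)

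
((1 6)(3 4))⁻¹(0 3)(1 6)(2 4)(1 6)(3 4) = (0 4)(1 6)(2 3)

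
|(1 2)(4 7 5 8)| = 4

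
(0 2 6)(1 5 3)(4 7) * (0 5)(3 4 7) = (0 2 6 5 4 3 1)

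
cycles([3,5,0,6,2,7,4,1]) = (0 3 6 4 2)(1 5 7)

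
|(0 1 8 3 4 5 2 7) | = 8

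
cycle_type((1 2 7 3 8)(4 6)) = 2.5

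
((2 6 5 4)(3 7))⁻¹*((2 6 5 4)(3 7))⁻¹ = (2 5)(4 6)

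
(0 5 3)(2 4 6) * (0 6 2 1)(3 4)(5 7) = (0 7 5 4 2 3 6 1)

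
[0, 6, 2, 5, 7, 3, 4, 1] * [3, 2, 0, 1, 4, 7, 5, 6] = [3, 5, 0, 7, 6, 1, 4, 2]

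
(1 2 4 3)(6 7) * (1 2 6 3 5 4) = (1 6 7 3 2)(4 5)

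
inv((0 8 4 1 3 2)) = (0 2 3 1 4 8)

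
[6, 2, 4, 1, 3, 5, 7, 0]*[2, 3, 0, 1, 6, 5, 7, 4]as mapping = [0→7, 1→0, 2→6, 3→3, 4→1, 5→5, 6→4, 7→2]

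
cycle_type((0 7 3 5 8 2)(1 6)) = 2.6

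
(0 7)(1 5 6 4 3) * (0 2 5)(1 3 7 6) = (0 6 4 7 2 5 1)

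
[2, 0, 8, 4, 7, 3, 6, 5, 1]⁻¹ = [1, 8, 0, 5, 3, 7, 6, 4, 2]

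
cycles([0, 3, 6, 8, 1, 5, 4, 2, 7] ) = (1 3 8 7 2 6 4)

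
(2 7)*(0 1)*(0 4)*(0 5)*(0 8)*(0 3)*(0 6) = (0 1 4 5 8 3 6) (2 7) 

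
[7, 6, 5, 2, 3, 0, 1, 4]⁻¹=[5, 6, 3, 4, 7, 2, 1, 0]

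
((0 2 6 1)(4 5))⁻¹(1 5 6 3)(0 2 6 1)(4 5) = (0 4 1 3)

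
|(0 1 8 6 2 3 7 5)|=8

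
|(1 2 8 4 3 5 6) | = 7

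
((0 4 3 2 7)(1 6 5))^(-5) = (1 6 5)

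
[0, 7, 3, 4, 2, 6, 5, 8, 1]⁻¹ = [0, 8, 4, 2, 3, 6, 5, 1, 7]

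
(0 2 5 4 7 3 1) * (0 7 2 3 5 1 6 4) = (0 3 6 4 2 1 7 5)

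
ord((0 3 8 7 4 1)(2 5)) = 6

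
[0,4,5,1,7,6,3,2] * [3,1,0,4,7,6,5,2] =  [3,7,6,1,2,5,4,0] 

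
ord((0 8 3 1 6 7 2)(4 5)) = 14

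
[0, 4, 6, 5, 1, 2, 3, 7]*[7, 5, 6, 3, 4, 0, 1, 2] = [7, 4, 1, 0, 5, 6, 3, 2]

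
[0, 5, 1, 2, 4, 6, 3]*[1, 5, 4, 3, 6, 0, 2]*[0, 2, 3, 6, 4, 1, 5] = [2, 0, 1, 4, 5, 3, 6]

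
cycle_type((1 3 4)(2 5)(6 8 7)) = 2.3^2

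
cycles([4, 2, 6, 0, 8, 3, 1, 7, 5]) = (0 4 8 5 3)(1 2 6)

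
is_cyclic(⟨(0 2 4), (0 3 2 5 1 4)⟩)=no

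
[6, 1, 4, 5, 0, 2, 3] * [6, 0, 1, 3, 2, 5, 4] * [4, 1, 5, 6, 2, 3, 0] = [2, 4, 5, 3, 0, 1, 6] 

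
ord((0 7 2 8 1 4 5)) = 7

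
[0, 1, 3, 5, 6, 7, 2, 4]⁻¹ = [0, 1, 6, 2, 7, 3, 4, 5]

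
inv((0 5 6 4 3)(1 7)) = (0 3 4 6 5)(1 7)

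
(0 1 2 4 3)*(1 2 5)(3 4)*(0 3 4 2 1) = (0 1 5)(2 4)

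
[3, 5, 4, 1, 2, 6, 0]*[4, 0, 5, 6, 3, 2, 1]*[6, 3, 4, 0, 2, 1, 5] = [5, 4, 0, 6, 1, 3, 2]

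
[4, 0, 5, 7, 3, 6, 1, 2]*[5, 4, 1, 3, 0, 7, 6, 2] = [0, 5, 7, 2, 3, 6, 4, 1]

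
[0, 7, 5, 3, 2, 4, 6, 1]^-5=[0, 7, 5, 3, 2, 4, 6, 1]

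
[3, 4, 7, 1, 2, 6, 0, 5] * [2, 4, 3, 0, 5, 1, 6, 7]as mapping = [0→0, 1→5, 2→7, 3→4, 4→3, 5→6, 6→2, 7→1]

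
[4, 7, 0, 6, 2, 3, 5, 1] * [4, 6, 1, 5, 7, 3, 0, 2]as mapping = [0→7, 1→2, 2→4, 3→0, 4→1, 5→5, 6→3, 7→6]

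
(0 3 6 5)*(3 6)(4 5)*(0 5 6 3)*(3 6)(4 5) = (0 6 5 4 3)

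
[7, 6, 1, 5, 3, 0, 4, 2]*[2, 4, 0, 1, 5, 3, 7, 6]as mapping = [0→6, 1→7, 2→4, 3→3, 4→1, 5→2, 6→5, 7→0]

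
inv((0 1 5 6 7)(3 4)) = (0 7 6 5 1)(3 4)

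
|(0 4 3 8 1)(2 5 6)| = 15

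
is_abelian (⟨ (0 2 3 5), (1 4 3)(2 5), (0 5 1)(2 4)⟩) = no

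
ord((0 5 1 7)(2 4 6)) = 12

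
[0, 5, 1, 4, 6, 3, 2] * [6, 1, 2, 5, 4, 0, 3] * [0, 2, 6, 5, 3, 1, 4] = [4, 0, 2, 3, 5, 1, 6]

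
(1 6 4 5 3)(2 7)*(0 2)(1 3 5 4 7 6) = (0 2 6 7)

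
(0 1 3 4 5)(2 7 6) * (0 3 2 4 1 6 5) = (0 6 4)(1 2 7 5 3)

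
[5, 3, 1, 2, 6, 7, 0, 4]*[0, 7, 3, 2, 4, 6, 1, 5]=[6, 2, 7, 3, 1, 5, 0, 4]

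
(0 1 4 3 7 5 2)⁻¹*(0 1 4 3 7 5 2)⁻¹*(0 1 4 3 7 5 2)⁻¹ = (0 7 1 5 4 2 3)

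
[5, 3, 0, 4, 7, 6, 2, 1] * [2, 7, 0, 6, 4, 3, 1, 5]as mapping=[0→3, 1→6, 2→2, 3→4, 4→5, 5→1, 6→0, 7→7]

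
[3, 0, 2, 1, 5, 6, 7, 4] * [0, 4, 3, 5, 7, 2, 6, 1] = [5, 0, 3, 4, 2, 6, 1, 7]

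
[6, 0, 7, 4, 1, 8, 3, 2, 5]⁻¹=[1, 4, 7, 6, 3, 8, 0, 2, 5]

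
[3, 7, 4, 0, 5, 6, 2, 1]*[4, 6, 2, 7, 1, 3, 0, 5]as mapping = [0→7, 1→5, 2→1, 3→4, 4→3, 5→0, 6→2, 7→6]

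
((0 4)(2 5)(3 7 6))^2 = (3 6 7)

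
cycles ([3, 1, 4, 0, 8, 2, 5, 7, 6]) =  (0 3)(2 4 8 6 5)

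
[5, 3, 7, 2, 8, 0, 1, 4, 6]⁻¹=[5, 6, 3, 1, 7, 0, 8, 2, 4]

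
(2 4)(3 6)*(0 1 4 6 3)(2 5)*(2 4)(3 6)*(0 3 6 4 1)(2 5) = (1 5)(2 6 3 4)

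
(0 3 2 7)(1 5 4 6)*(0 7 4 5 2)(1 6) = (0 3)(1 2 4)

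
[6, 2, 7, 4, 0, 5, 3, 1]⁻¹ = [4, 7, 1, 6, 3, 5, 0, 2]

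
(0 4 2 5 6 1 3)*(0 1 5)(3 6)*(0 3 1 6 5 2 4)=(1 5)(2 3 6)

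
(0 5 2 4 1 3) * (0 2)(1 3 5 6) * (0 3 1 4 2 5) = (0 6 4 1)(3 5)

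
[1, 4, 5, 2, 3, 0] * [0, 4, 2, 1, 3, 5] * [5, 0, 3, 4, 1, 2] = [1, 4, 2, 3, 0, 5]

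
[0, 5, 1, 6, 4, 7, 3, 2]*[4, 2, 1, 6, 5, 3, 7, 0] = [4, 3, 2, 7, 5, 0, 6, 1]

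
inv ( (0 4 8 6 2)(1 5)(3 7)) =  (0 2 6 8 4)(1 5)(3 7)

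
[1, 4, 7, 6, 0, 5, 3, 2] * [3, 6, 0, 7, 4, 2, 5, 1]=[6, 4, 1, 5, 3, 2, 7, 0]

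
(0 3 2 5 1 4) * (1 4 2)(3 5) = (0 5 4)(1 2 3)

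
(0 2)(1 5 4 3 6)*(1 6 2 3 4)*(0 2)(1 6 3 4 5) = (0 4 5 6 3)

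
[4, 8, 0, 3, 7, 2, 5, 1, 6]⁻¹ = [2, 7, 5, 3, 0, 6, 8, 4, 1]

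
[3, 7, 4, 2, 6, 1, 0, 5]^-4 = [3, 5, 4, 2, 6, 7, 0, 1]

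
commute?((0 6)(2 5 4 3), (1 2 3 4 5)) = no:(0 6)(2 5 4 3) * (1 2 3 4 5) = (0 6)(1 2), (1 2 3 4 5) * (0 6)(2 5 4 3) = (0 6)(1 5)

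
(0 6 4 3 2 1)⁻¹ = (0 1 2 3 4 6)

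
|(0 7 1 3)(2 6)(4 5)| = 4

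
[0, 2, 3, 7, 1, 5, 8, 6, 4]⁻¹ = [0, 4, 1, 2, 8, 5, 7, 3, 6]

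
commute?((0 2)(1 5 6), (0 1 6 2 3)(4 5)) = no:(0 2)(1 5 6)*(0 1 6 2 3)(4 5) = (0 3)(1 4 5 2), (0 1 6 2 3)(4 5)*(0 2)(1 5 6) = (0 5 4 6)(2 3)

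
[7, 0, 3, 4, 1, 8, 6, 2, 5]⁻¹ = [1, 4, 7, 2, 3, 8, 6, 0, 5]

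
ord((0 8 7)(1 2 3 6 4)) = 15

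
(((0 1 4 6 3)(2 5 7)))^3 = (0 6 1 3 4)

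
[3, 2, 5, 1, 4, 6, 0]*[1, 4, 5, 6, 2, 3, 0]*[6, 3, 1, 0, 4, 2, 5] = [5, 2, 0, 4, 1, 6, 3]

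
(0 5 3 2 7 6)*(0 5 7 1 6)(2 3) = (0 7)(1 6 5 2)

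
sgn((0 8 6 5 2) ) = 1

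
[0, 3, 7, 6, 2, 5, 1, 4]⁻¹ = [0, 6, 4, 1, 7, 5, 3, 2]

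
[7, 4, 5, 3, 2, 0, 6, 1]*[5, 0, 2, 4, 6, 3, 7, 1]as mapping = [0→1, 1→6, 2→3, 3→4, 4→2, 5→5, 6→7, 7→0]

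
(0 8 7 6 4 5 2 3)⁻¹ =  (0 3 2 5 4 6 7 8)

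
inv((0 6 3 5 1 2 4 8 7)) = (0 7 8 4 2 1 5 3 6)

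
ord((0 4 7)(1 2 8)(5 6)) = 6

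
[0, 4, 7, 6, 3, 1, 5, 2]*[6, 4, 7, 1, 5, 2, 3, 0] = [6, 5, 0, 3, 1, 4, 2, 7]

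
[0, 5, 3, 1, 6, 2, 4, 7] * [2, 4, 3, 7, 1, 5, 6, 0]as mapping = [0→2, 1→5, 2→7, 3→4, 4→6, 5→3, 6→1, 7→0]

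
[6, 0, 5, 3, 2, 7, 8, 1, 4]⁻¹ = [1, 7, 4, 3, 8, 2, 0, 5, 6]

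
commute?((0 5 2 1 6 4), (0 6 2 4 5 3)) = no:(0 5 2 1 6 4) * (0 6 2 4 5 3) = (0 3)(1 2)(4 6 5), (0 6 2 4 5 3) * (0 5 2 1 6 4) = (0 4 2)(1 6)(3 5)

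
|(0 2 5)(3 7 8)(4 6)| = 6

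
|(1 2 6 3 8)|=5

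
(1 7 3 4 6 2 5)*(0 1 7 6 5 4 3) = (0 1 6 2 4 5 7)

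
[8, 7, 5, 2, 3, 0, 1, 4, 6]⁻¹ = [5, 6, 3, 4, 7, 2, 8, 1, 0]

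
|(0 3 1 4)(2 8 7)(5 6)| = 12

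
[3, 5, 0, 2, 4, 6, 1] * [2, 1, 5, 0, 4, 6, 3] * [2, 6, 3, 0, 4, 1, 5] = [2, 5, 3, 1, 4, 0, 6]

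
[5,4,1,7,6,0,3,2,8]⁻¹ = [5,2,7,6,1,0,4,3,8]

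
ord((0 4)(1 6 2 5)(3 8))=4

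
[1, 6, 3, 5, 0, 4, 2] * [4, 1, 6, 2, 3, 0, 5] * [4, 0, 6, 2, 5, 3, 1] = [0, 3, 6, 4, 5, 2, 1]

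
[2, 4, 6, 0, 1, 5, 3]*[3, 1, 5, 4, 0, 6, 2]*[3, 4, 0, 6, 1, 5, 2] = [5, 3, 0, 6, 4, 2, 1]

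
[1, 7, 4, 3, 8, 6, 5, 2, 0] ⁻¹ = [8, 0, 7, 3, 2, 6, 5, 1, 4] 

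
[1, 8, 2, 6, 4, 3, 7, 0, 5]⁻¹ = [7, 0, 2, 5, 4, 8, 3, 6, 1]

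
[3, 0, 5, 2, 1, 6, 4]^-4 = [5, 2, 4, 6, 3, 1, 0]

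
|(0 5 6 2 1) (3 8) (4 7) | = 10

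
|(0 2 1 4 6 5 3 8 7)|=9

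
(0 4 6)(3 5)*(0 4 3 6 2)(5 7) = (0 3 7 5 6 4 2)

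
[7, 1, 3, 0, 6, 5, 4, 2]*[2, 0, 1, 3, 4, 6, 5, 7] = [7, 0, 3, 2, 5, 6, 4, 1]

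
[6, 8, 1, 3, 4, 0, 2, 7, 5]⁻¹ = [5, 2, 6, 3, 4, 8, 0, 7, 1]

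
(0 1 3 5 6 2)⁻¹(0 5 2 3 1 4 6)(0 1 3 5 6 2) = (0 5 3 4 2 1 6)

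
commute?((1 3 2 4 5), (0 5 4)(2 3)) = no:(1 3 2 4 5) * (0 5 4)(2 3) = (0 5 1 2), (0 5 4)(2 3) * (1 3 2 4 5) = (0 1 3 4)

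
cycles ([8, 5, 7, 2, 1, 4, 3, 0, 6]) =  (0 8 6 3 2 7)(1 5 4)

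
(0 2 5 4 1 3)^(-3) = (0 4)(1 2)(3 5)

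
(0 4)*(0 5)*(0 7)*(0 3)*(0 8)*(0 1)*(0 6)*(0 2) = (0 4 5 7 3 8 1 6 2)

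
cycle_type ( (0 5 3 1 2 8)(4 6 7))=3.6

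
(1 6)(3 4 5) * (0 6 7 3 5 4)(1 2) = (0 6 2 1 7 3)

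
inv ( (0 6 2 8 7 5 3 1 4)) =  (0 4 1 3 5 7 8 2 6)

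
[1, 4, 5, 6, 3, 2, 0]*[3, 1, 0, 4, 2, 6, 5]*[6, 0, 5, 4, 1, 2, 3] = [0, 5, 3, 2, 1, 6, 4]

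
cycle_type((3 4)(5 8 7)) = 2.3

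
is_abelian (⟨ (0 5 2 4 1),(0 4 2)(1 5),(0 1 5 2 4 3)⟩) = no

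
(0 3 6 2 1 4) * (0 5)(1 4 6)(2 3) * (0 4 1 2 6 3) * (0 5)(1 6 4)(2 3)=(0 4)(1 2 6 5)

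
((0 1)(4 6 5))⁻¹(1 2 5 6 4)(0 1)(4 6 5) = (0 2 4 5 6)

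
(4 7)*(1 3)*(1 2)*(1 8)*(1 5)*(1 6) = (1 3 2 8 5 6) (4 7) 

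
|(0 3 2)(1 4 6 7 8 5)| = 6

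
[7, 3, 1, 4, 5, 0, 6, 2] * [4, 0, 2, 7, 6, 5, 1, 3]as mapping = [0→3, 1→7, 2→0, 3→6, 4→5, 5→4, 6→1, 7→2]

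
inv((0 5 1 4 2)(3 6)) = (0 2 4 1 5)(3 6)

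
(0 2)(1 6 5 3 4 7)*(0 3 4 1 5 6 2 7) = (0 7 5 4)(1 2 3)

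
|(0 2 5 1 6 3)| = 6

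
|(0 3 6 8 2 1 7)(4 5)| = 14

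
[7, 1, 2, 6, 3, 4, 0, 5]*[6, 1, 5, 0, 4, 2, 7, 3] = [3, 1, 5, 7, 0, 4, 6, 2]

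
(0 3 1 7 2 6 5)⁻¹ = (0 5 6 2 7 1 3)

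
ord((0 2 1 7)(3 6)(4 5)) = 4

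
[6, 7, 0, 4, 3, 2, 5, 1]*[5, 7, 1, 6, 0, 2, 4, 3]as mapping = [0→4, 1→3, 2→5, 3→0, 4→6, 5→1, 6→2, 7→7]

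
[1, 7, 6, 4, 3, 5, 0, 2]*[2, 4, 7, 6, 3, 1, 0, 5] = [4, 5, 0, 3, 6, 1, 2, 7]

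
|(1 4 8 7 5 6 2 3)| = 8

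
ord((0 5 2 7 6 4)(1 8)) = 6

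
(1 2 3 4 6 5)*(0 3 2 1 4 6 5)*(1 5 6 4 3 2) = (0 2 1 5 3 4 6)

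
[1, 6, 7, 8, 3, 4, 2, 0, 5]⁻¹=[7, 0, 6, 4, 5, 8, 1, 2, 3]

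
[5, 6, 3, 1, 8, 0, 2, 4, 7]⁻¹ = [5, 3, 6, 2, 7, 0, 1, 8, 4]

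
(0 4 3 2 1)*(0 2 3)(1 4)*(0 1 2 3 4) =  (0 2)(1 3 4)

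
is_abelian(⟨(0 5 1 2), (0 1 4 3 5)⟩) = no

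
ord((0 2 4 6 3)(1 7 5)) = 15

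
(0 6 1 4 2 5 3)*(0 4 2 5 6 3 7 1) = (0 3 4 5 7 1 2 6)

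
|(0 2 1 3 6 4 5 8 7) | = 9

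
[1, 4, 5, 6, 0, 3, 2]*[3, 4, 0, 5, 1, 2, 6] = [4, 1, 2, 6, 3, 5, 0]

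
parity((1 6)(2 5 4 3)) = even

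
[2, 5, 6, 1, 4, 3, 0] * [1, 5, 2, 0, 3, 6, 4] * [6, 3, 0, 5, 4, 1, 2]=[0, 2, 4, 1, 5, 6, 3]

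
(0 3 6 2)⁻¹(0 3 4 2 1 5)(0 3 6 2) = (0 1 5 3 6 4)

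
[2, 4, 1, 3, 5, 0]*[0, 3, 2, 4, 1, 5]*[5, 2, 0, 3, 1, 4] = [0, 2, 3, 1, 4, 5]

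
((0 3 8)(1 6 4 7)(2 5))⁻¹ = (0 8 3)(1 7 4 6)(2 5)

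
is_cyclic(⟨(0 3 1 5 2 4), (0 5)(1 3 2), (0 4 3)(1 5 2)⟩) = no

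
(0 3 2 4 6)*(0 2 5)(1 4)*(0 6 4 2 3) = (1 2)(3 5 6)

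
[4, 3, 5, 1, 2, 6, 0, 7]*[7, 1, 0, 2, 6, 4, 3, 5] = [6, 2, 4, 1, 0, 3, 7, 5]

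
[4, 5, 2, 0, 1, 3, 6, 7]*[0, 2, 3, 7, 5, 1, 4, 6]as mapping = [0→5, 1→1, 2→3, 3→0, 4→2, 5→7, 6→4, 7→6]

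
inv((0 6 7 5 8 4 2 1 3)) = (0 3 1 2 4 8 5 7 6)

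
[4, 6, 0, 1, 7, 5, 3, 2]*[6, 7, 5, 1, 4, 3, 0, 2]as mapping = [0→4, 1→0, 2→6, 3→7, 4→2, 5→3, 6→1, 7→5]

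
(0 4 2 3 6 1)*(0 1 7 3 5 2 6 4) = (2 5)(3 4 6 7)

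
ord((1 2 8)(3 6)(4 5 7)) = 6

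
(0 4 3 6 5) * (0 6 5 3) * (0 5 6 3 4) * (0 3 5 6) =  (0 3)(4 6)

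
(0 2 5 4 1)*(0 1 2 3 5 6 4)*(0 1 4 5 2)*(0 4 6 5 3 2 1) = (0 2 5)(1 6 3)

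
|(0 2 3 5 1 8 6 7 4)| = 9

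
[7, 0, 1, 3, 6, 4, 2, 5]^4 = [6, 4, 5, 3, 0, 1, 7, 2]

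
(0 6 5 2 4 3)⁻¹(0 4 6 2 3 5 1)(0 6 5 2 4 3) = (0 2 1 6 3 5 4)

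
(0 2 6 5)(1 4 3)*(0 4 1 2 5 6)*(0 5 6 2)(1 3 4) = (0 6 2 5 1 3)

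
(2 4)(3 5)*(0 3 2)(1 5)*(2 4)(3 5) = (0 5 4)(1 3)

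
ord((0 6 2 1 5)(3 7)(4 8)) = 10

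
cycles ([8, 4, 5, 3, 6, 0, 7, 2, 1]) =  (0 8 1 4 6 7 2 5)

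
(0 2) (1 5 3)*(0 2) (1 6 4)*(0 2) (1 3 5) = (0 2) (3 6 4) 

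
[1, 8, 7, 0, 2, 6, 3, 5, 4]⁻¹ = [3, 0, 4, 6, 8, 7, 5, 2, 1]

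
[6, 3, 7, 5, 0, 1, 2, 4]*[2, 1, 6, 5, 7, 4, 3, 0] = [3, 5, 0, 4, 2, 1, 6, 7]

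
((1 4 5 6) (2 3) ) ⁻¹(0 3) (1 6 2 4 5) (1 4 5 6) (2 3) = (0 2) (1 3 5 6 4) 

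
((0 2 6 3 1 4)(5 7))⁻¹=(0 4 1 3 6 2)(5 7)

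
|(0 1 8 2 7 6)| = 6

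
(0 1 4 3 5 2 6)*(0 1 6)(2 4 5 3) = (0 6 1 5 4 2)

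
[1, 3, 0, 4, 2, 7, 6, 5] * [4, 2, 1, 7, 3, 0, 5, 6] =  [2, 7, 4, 3, 1, 6, 5, 0]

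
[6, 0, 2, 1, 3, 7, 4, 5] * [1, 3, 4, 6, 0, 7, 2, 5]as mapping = [0→2, 1→1, 2→4, 3→3, 4→6, 5→5, 6→0, 7→7]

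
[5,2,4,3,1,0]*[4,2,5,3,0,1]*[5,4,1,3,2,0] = [4,0,5,3,1,2]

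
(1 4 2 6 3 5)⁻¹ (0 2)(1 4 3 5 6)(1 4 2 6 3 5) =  (0 6)(1 3 4 2 5)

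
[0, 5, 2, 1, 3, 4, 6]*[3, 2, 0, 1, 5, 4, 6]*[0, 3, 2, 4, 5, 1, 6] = [4, 5, 0, 2, 3, 1, 6]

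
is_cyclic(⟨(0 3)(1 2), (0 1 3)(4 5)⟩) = no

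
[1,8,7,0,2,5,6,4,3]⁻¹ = [3,0,4,8,7,5,6,2,1]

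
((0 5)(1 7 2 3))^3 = (0 5)(1 3 2 7)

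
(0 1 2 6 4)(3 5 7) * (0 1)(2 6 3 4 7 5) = (1 6 7 4)(2 3)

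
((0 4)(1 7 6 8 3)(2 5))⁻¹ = (0 4)(1 3 8 6 7)(2 5)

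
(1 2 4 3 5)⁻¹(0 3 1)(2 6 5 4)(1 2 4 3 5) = (0 5 2)(1 3 4 6)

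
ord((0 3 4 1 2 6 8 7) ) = 8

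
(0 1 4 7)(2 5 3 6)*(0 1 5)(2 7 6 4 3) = (0 5 2)(1 3 4 6 7)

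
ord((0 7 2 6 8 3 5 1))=8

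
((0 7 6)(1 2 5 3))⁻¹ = (0 6 7)(1 3 5 2)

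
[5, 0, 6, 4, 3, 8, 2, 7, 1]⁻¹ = [1, 8, 6, 4, 3, 0, 2, 7, 5]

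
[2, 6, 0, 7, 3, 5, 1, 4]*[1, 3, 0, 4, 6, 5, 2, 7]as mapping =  [0→0, 1→2, 2→1, 3→7, 4→4, 5→5, 6→3, 7→6]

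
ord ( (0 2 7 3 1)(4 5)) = 10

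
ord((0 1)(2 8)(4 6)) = 2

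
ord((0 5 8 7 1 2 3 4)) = 8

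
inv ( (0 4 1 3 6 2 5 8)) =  (0 8 5 2 6 3 1 4)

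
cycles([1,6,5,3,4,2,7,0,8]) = (0 1 6 7)(2 5)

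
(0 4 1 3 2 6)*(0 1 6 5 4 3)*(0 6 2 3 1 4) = (0 1 6 4 2 5)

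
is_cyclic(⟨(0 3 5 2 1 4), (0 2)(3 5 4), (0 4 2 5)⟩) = no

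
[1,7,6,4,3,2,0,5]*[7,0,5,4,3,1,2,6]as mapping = [0→0,1→6,2→2,3→3,4→4,5→5,6→7,7→1]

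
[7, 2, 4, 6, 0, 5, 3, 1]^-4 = [7, 2, 4, 3, 0, 5, 6, 1]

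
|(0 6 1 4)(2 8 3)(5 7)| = 12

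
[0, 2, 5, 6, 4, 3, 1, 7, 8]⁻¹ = [0, 6, 1, 5, 4, 2, 3, 7, 8]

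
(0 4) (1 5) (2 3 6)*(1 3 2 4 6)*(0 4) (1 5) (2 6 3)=(0 3 5 2 6) 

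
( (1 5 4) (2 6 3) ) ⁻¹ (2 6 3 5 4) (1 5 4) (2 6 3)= (1 6 3 2 4) 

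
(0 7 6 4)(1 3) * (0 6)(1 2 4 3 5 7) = (0 1 5 7)(2 4 6 3)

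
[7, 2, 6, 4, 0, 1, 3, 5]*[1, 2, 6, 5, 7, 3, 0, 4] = [4, 6, 0, 7, 1, 2, 5, 3]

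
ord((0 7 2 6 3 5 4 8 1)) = 9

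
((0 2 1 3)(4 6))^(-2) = (0 1)(2 3)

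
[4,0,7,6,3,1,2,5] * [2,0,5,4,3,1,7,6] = [3,2,6,7,4,0,5,1]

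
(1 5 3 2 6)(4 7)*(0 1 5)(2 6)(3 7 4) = (0 1)(3 6 5 7)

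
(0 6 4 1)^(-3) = (0 6 4 1)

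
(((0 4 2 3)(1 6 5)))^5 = (0 4 2 3)(1 5 6)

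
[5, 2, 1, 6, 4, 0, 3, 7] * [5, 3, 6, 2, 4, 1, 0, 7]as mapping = [0→1, 1→6, 2→3, 3→0, 4→4, 5→5, 6→2, 7→7]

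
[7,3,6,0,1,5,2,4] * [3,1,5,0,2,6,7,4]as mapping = [0→4,1→0,2→7,3→3,4→1,5→6,6→5,7→2]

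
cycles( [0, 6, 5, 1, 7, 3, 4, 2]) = (1 6 4 7 2 5 3)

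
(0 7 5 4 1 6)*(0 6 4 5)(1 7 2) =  (0 2 1 4 7)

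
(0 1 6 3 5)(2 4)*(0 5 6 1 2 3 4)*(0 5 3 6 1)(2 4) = (0 4 6 2 5 3 1)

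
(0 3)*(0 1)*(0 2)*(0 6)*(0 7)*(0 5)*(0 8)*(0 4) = (0 3 1 2 6 7 5 8 4)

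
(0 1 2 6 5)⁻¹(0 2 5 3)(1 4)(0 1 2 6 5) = (0 3 1 6)(2 4)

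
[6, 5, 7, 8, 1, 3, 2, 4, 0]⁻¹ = [8, 4, 6, 5, 7, 1, 0, 2, 3]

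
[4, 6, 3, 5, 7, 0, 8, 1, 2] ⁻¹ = [5, 7, 8, 2, 0, 3, 1, 4, 6] 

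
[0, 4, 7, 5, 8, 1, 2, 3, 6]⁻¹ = [0, 5, 6, 7, 1, 3, 8, 2, 4]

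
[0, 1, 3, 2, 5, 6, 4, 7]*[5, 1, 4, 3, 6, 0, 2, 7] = [5, 1, 3, 4, 0, 2, 6, 7]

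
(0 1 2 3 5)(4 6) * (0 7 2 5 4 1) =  (1 5 7 2 3 4 6)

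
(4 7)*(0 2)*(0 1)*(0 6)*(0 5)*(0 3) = (0 2 1 6 5 3)(4 7)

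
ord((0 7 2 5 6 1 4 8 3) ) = 9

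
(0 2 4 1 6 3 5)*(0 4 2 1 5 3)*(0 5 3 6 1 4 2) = (0 4 3 6 5 2)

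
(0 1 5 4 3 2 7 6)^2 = (0 5 3 7)(1 4 2 6)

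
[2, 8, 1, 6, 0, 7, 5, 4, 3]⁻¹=[4, 2, 0, 8, 7, 6, 3, 5, 1]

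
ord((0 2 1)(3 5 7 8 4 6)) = 6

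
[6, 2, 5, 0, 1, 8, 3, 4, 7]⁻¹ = [3, 4, 1, 6, 7, 2, 0, 8, 5]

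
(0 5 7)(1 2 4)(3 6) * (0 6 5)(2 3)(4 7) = (1 3 5 4)(2 7 6)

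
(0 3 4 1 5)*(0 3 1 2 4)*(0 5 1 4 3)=(0 4 2 3 5)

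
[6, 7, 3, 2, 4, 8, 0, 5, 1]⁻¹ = [6, 8, 3, 2, 4, 7, 0, 1, 5]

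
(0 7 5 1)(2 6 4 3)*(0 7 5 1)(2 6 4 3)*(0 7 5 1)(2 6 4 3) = (0 1 5 7)(2 3 4 6)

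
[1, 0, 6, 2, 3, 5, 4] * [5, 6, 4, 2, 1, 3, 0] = [6, 5, 0, 4, 2, 3, 1]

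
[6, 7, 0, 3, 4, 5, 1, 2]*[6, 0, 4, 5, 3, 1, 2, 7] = [2, 7, 6, 5, 3, 1, 0, 4]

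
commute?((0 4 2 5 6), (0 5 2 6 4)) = no:(0 4 2 5 6) * (0 5 2 6 4) = (4 6 5), (0 5 2 6 4) * (0 4 2 5 6) = (0 6 2)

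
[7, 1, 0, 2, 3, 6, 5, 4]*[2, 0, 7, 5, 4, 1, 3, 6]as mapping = [0→6, 1→0, 2→2, 3→7, 4→5, 5→3, 6→1, 7→4]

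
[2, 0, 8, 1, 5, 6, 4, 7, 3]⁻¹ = [1, 3, 0, 8, 6, 4, 5, 7, 2]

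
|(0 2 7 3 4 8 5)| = 7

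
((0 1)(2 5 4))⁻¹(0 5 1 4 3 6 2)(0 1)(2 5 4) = (0 2 3 6 5 1 4)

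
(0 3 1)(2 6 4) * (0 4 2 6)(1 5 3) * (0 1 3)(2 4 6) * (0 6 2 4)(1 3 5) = (0 5 6)(1 2 3)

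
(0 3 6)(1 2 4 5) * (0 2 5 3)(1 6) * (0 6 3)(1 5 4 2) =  (0 6 1 4)(3 5)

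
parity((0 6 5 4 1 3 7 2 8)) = even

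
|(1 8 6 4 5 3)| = 6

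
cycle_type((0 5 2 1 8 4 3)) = 7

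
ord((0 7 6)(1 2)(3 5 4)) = 6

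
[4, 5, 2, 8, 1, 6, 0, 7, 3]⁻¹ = [6, 4, 2, 8, 0, 1, 5, 7, 3]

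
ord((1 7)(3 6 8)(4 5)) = 6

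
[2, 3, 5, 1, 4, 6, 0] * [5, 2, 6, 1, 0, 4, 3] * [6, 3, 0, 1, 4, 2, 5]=[5, 3, 4, 0, 6, 1, 2]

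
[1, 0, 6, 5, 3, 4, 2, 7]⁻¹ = [1, 0, 6, 4, 5, 3, 2, 7]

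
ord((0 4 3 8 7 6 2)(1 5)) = 14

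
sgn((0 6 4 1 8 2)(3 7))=1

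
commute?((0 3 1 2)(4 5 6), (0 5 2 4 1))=no:(0 3 1 2)(4 5 6)*(0 5 2 4 1)=(0 3)(1 4 2 5 6), (0 5 2 4 1)*(0 3 1 2)(4 5 6)=(0 6 4 2 5)(1 3)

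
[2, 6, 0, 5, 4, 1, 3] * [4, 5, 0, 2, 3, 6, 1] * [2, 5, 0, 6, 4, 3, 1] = [2, 5, 4, 1, 6, 3, 0]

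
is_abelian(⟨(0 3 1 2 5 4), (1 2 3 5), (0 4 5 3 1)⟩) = no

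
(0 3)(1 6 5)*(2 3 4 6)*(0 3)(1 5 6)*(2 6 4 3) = (0 3 2)(1 6 4)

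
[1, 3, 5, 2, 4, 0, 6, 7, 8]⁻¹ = [5, 0, 3, 1, 4, 2, 6, 7, 8]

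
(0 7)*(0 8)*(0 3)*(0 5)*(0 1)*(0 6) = (0 7 8 3 5 1 6)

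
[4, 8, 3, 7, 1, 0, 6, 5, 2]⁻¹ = [5, 4, 8, 2, 0, 7, 6, 3, 1]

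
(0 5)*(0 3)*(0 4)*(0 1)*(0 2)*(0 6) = (0 5 3 4 1 2 6)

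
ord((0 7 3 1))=4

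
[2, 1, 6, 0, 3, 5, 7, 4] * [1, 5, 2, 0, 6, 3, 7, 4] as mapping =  [0→2, 1→5, 2→7, 3→1, 4→0, 5→3, 6→4, 7→6] 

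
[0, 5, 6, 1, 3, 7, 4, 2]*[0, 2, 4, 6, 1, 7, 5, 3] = [0, 7, 5, 2, 6, 3, 1, 4]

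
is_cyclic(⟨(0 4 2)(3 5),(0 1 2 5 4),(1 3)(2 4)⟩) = no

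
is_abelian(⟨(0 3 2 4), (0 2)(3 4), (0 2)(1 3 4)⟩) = no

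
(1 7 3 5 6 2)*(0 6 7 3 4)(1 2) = (0 6 1 3 5 7 4)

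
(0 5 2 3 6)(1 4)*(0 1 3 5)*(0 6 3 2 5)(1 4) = (0 6 4 2)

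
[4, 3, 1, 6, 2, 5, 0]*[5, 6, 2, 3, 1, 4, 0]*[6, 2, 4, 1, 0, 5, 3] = [2, 1, 3, 6, 4, 0, 5]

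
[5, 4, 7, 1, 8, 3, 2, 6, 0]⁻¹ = [8, 3, 6, 5, 1, 0, 7, 2, 4]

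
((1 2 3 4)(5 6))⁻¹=(1 4 3 2)(5 6)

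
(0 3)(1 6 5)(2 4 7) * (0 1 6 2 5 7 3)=(1 2 4 3)(5 6 7)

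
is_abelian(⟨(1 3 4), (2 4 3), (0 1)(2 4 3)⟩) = no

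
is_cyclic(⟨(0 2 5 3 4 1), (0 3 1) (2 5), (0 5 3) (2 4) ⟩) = no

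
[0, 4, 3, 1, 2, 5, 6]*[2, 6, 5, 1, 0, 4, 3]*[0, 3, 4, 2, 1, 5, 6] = [4, 0, 3, 6, 5, 1, 2]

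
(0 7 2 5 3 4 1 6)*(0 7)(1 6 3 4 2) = (1 3 2 5 4 6 7)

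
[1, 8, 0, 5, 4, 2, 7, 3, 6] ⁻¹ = [2, 0, 5, 7, 4, 3, 8, 6, 1] 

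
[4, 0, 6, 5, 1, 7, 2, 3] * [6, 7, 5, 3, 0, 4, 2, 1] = [0, 6, 2, 4, 7, 1, 5, 3]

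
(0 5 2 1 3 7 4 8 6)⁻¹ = (0 6 8 4 7 3 1 2 5)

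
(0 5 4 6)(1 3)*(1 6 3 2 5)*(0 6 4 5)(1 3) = (0 3 4 1 2)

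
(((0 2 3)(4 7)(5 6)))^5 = (0 3 2)(4 7)(5 6)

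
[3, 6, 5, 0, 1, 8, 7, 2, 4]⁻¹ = [3, 4, 7, 0, 8, 2, 1, 6, 5]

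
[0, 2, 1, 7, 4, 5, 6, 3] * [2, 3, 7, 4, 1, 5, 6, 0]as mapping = [0→2, 1→7, 2→3, 3→0, 4→1, 5→5, 6→6, 7→4]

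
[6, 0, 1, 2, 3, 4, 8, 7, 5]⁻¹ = [1, 2, 3, 4, 5, 8, 0, 7, 6]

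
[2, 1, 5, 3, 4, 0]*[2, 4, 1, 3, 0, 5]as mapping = [0→1, 1→4, 2→5, 3→3, 4→0, 5→2]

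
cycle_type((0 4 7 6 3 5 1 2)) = 8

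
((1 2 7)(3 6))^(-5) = (1 2 7)(3 6)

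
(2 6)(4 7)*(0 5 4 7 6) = (0 5 4 6 2)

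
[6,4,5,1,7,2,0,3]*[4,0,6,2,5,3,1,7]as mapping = [0→1,1→5,2→3,3→0,4→7,5→6,6→4,7→2]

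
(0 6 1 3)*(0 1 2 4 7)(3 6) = (0 3 1 6 2 4 7)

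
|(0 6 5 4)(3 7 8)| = 12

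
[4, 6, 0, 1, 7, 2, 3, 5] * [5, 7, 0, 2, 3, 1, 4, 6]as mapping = [0→3, 1→4, 2→5, 3→7, 4→6, 5→0, 6→2, 7→1]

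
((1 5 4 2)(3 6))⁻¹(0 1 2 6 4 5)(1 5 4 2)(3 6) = (0 5 1 3 2 4)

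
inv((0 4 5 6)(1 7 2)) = (0 6 5 4)(1 2 7)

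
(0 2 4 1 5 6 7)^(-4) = (0 1 7 4 6 2 5)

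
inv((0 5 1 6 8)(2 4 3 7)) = (0 8 6 1 5)(2 7 3 4)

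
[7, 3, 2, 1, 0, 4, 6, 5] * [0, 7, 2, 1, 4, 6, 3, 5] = [5, 1, 2, 7, 0, 4, 3, 6]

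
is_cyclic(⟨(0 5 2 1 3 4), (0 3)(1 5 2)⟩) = no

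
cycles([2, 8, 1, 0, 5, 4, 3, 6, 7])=(0 2 1 8 7 6 3)(4 5)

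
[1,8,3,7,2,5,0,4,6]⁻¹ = [6,0,4,2,7,5,8,3,1]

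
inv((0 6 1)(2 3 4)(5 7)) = (0 1 6)(2 4 3)(5 7)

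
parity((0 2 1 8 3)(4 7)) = odd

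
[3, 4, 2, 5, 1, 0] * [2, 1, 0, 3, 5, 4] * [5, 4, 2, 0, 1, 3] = [0, 3, 5, 1, 4, 2]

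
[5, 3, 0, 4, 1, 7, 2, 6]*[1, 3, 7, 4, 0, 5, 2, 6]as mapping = [0→5, 1→4, 2→1, 3→0, 4→3, 5→6, 6→7, 7→2]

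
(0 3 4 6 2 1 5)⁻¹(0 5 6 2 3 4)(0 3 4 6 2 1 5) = (0 2 1 4 6 3)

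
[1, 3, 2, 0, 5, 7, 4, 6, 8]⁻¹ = [3, 0, 2, 1, 6, 4, 7, 5, 8]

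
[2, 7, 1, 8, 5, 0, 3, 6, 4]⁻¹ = [5, 2, 0, 6, 8, 4, 7, 1, 3]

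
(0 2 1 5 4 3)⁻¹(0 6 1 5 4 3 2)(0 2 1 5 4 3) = (0 1 2 6 5 4 3)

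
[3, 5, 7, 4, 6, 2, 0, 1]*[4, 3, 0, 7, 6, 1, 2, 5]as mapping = [0→7, 1→1, 2→5, 3→6, 4→2, 5→0, 6→4, 7→3]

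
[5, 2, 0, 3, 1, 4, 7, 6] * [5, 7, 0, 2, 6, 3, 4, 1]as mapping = [0→3, 1→0, 2→5, 3→2, 4→7, 5→6, 6→1, 7→4]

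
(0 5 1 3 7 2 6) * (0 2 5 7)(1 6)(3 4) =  (0 7 5 6 2 1 4 3)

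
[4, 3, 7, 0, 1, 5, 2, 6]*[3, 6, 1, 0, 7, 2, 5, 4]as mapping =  [0→7, 1→0, 2→4, 3→3, 4→6, 5→2, 6→1, 7→5]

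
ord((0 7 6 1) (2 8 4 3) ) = 4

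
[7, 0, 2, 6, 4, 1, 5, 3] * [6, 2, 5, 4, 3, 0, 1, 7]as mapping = [0→7, 1→6, 2→5, 3→1, 4→3, 5→2, 6→0, 7→4]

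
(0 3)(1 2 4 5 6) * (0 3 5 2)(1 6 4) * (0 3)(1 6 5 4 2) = (0 4 1 3)(2 6 5)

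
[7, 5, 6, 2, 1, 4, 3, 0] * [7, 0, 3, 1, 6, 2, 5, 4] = [4, 2, 5, 3, 0, 6, 1, 7]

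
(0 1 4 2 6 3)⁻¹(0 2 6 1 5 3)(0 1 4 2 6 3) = (0 1 6 3 4 5)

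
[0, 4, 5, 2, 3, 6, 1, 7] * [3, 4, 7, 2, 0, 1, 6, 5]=[3, 0, 1, 7, 2, 6, 4, 5]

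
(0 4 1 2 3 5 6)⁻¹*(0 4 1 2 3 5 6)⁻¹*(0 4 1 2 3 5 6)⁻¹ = (0 3 4 5 1 6 2)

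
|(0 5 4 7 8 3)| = 6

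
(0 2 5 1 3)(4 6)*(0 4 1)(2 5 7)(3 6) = (0 5)(1 6)(2 7)(3 4)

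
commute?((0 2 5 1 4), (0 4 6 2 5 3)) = no:(0 2 5 1 4) * (0 4 6 2 5 3) = (0 5 1 6 2 3), (0 4 6 2 5 3) * (0 2 5 1 4) = (1 4 6 5 3 2)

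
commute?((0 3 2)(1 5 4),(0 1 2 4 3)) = no:(0 3 2)(1 5 4) * (0 1 2 4 3) = (1 5 3 4 2),(0 1 2 4 3) * (0 3 2)(1 5 4) = (0 5 4 2 1)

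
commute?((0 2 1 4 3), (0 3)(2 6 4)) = no:(0 2 1 4 3)*(0 3)(2 6 4) = (0 6 4)(1 2), (0 3)(2 6 4)*(0 2 1 4 3) = (1 4)(2 6 3)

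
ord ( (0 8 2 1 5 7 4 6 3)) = 9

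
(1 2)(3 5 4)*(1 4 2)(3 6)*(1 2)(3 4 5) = (1 2 5)(4 6)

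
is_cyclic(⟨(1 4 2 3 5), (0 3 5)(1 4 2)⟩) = no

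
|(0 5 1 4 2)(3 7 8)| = 15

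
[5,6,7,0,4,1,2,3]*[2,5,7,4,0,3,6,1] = [3,6,1,2,0,5,7,4]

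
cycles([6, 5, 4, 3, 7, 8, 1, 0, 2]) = (0 6 1 5 8 2 4 7)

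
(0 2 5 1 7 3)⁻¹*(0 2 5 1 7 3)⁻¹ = (0 7 5)(1 2 3)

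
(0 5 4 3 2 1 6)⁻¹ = (0 6 1 2 3 4 5)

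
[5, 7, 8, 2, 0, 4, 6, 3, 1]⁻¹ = [4, 8, 3, 7, 5, 0, 6, 1, 2]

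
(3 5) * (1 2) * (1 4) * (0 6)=(0 6)(1 2 4)(3 5)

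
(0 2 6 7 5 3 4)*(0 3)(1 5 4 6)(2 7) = (0 7 4 3 6 2 1 5)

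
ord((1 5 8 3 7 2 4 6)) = 8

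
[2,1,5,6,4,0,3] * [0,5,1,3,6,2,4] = [1,5,2,4,6,0,3]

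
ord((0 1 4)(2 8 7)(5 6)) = 6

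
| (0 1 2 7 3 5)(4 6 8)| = 6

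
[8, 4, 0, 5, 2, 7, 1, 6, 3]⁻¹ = [2, 6, 4, 8, 1, 3, 7, 5, 0]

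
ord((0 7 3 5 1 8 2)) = 7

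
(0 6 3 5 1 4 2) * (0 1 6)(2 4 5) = (1 5 6 3 2)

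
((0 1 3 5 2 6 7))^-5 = (0 3 2 7 1 5 6)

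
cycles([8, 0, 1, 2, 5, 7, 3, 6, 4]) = (0 8 4 5 7 6 3 2 1)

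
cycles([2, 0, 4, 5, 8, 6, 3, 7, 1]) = (0 2 4 8 1)(3 5 6)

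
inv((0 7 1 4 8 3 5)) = (0 5 3 8 4 1 7)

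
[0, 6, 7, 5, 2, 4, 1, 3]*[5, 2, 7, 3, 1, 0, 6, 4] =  [5, 6, 4, 0, 7, 1, 2, 3]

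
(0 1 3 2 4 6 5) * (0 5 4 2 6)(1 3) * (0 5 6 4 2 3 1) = (0 1)(2 3 4 5 6)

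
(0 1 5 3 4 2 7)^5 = (0 2 3 1 7 4 5)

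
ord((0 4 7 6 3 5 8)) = 7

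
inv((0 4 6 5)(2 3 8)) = (0 5 6 4)(2 8 3)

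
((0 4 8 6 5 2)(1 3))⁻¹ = (0 2 5 6 8 4)(1 3)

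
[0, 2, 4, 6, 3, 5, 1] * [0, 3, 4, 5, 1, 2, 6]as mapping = [0→0, 1→4, 2→1, 3→6, 4→5, 5→2, 6→3]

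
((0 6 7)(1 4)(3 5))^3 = (1 4)(3 5)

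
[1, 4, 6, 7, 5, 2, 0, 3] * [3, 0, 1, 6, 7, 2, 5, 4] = [0, 7, 5, 4, 2, 1, 3, 6]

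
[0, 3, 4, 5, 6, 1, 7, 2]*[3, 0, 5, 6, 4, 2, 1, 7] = [3, 6, 4, 2, 1, 0, 7, 5]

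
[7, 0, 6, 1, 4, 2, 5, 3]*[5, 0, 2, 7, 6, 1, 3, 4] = [4, 5, 3, 0, 6, 2, 1, 7]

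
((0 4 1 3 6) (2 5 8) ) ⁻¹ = (0 6 3 1 4) (2 8 5) 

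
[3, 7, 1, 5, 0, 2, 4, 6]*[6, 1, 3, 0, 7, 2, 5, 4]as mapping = [0→0, 1→4, 2→1, 3→2, 4→6, 5→3, 6→7, 7→5]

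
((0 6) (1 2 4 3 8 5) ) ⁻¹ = (0 6) (1 5 8 3 4 2) 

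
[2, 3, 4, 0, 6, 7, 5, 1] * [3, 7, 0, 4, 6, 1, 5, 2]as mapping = [0→0, 1→4, 2→6, 3→3, 4→5, 5→2, 6→1, 7→7]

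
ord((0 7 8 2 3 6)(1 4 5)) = 6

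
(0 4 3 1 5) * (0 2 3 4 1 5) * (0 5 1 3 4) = (0 3 1 5 2 4)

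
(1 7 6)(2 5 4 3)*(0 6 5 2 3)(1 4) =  (0 6 4)(1 7 5)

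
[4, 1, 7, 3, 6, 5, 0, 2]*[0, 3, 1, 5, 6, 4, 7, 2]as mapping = [0→6, 1→3, 2→2, 3→5, 4→7, 5→4, 6→0, 7→1]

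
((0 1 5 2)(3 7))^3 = (0 2 5 1)(3 7)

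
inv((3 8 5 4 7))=(3 7 4 5 8)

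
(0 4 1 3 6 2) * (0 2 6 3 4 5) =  (0 5)(1 4)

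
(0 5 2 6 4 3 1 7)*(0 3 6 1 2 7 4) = (0 5 7 3 2 1 4 6)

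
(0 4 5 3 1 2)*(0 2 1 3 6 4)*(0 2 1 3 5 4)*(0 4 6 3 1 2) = (3 5) (4 6) 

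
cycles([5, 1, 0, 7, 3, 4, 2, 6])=(0 5 4 3 7 6 2)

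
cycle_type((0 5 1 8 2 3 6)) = 7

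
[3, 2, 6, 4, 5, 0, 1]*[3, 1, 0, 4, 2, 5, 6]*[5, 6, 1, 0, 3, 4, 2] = [3, 5, 2, 1, 4, 0, 6]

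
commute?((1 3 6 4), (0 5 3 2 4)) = no:(1 3 6 4)*(0 5 3 2 4) = (0 5 3 6)(1 2 4), (0 5 3 2 4)*(1 3 6 4) = (0 5 6 4)(1 3 2)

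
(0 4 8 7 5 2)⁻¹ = (0 2 5 7 8 4)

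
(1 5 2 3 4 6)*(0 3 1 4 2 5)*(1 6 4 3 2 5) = (0 2 6 3 5 1)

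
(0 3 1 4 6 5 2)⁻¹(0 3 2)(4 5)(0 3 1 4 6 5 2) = (0 3 1)(2 6)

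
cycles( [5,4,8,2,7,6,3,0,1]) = (0 5 6 3 2 8 1 4 7)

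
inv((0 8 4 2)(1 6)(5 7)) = (0 2 4 8)(1 6)(5 7)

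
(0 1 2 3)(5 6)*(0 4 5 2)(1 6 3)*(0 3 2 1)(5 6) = (0 5 2)(1 3 4 6)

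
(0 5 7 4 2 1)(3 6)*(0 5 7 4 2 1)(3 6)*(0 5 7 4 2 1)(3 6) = (0 4)(1 7)(2 5)(3 6)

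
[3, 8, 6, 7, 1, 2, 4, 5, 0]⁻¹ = [8, 4, 5, 0, 6, 7, 2, 3, 1]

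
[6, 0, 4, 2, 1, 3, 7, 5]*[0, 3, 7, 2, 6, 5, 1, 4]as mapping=[0→1, 1→0, 2→6, 3→7, 4→3, 5→2, 6→4, 7→5]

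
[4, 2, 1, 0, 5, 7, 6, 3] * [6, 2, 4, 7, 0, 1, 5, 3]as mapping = [0→0, 1→4, 2→2, 3→6, 4→1, 5→3, 6→5, 7→7]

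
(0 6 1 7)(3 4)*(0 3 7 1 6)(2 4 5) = (2 4 7 3 5)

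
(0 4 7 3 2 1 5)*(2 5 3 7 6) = (0 4 6 2 1 3 5)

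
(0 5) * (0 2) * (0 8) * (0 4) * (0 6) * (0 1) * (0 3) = (0 5 2 8 4 6 1 3)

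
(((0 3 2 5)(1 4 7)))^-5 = (0 5 2 3)(1 4 7)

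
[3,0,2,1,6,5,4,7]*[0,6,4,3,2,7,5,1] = [3,0,4,6,5,7,2,1]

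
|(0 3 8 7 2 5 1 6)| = 8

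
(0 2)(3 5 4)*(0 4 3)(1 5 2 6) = (0 6 1 5 3 2 4)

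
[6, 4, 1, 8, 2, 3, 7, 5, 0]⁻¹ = [8, 2, 4, 5, 1, 7, 0, 6, 3]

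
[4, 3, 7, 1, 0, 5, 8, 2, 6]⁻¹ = [4, 3, 7, 1, 0, 5, 8, 2, 6]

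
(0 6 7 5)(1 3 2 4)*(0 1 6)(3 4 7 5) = (1 4 6 5)(2 7 3)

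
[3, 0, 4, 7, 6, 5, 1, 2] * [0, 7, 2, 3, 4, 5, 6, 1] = [3, 0, 4, 1, 6, 5, 7, 2]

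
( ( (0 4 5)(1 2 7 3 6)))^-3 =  (1 7 6 2 3)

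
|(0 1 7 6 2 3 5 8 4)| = 9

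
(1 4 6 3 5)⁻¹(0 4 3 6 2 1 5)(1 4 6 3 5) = (0 6 5 3 2 4 1)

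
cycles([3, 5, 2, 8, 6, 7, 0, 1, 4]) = (0 3 8 4 6)(1 5 7)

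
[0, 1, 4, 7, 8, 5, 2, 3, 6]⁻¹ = [0, 1, 6, 7, 2, 5, 8, 3, 4]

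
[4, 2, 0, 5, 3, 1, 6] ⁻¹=[2, 5, 1, 4, 0, 3, 6] 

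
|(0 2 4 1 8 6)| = 6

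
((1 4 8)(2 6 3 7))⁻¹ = (1 8 4)(2 7 3 6)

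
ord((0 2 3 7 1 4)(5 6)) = 6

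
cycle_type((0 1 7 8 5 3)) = 6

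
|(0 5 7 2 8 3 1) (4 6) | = 14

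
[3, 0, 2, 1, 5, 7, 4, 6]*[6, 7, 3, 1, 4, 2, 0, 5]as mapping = [0→1, 1→6, 2→3, 3→7, 4→2, 5→5, 6→4, 7→0]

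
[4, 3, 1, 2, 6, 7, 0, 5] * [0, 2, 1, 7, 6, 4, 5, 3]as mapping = [0→6, 1→7, 2→2, 3→1, 4→5, 5→3, 6→0, 7→4]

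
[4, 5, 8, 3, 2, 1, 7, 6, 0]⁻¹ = [8, 5, 4, 3, 0, 1, 7, 6, 2]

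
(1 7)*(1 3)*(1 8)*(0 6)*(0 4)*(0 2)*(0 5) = (0 6 4 2 5)(1 7 3 8)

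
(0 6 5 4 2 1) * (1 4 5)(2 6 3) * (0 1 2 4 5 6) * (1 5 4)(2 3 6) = (0 6 3 1 5 2 4)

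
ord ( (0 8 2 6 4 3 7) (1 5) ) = 14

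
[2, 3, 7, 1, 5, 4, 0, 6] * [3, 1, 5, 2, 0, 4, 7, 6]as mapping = [0→5, 1→2, 2→6, 3→1, 4→4, 5→0, 6→3, 7→7]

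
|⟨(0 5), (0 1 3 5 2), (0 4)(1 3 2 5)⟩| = 720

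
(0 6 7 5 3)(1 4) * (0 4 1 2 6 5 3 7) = (0 5 7 3 4 2 6)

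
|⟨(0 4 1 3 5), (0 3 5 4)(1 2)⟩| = 360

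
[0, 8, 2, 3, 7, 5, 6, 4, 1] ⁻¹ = [0, 8, 2, 3, 7, 5, 6, 4, 1] 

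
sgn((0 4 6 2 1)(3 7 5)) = 1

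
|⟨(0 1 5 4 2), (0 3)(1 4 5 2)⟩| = 360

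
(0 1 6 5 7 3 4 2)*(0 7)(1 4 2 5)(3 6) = (0 4 5)(1 3 2 7 6)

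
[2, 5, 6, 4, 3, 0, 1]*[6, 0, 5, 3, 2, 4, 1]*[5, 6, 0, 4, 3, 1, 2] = [1, 3, 6, 0, 4, 2, 5] 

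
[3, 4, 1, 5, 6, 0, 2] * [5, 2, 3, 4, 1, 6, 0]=[4, 1, 2, 6, 0, 5, 3]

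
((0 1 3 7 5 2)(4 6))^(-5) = (0 1 3 7 5 2)(4 6)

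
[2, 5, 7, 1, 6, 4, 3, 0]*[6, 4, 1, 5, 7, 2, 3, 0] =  [1, 2, 0, 4, 3, 7, 5, 6]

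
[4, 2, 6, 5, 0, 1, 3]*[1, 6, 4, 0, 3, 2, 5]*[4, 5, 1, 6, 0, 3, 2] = [6, 0, 3, 1, 5, 2, 4]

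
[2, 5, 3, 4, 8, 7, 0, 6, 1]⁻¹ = [6, 8, 0, 2, 3, 1, 7, 5, 4]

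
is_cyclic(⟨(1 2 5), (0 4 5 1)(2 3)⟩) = no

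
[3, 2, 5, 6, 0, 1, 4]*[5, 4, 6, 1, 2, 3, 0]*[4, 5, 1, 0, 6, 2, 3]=[5, 3, 0, 4, 2, 6, 1]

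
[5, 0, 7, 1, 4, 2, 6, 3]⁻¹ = [1, 3, 5, 7, 4, 0, 6, 2]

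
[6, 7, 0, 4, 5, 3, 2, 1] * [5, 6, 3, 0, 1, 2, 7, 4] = [7, 4, 5, 1, 2, 0, 3, 6]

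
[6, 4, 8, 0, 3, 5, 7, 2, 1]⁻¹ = [3, 8, 7, 4, 1, 5, 0, 6, 2]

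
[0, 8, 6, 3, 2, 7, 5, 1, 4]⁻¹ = [0, 7, 4, 3, 8, 6, 2, 5, 1]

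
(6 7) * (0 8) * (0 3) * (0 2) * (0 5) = (0 8 3 2 5)(6 7)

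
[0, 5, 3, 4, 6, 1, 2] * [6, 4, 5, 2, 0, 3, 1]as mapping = [0→6, 1→3, 2→2, 3→0, 4→1, 5→4, 6→5]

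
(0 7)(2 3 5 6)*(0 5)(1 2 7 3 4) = (0 3)(1 2 4)(5 6 7)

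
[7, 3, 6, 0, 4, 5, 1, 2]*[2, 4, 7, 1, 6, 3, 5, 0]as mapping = [0→0, 1→1, 2→5, 3→2, 4→6, 5→3, 6→4, 7→7]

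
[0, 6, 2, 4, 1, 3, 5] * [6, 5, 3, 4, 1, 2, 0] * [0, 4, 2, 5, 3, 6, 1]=[1, 0, 5, 4, 6, 3, 2]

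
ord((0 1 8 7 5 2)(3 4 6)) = 6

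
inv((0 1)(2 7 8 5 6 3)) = (0 1)(2 3 6 5 8 7)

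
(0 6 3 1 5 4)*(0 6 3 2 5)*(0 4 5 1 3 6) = (0 6 2 1 4)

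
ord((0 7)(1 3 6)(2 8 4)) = 6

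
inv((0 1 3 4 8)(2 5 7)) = (0 8 4 3 1)(2 7 5)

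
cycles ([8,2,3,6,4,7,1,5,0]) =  (0 8)(1 2 3 6)(5 7)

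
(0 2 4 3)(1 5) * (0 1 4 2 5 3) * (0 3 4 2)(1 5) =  (0 1 4 3 5 2)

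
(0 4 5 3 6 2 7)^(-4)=(0 3 7 5 2 4 6)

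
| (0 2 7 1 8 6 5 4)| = 8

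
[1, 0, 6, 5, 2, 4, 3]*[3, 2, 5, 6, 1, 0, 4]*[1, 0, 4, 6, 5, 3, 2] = [4, 6, 5, 1, 3, 0, 2]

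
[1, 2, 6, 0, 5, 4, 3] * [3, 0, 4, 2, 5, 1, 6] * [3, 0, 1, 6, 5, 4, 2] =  [3, 5, 2, 6, 0, 4, 1]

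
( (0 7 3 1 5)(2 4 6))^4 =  (0 5 1 3 7)(2 4 6)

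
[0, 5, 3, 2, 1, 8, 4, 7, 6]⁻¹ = [0, 4, 3, 2, 6, 1, 8, 7, 5]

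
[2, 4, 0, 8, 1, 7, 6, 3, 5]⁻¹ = [2, 4, 0, 7, 1, 8, 6, 5, 3]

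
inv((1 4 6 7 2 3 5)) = (1 5 3 2 7 6 4)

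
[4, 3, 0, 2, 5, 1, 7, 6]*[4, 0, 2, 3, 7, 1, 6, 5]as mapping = [0→7, 1→3, 2→4, 3→2, 4→1, 5→0, 6→5, 7→6]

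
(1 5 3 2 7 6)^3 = (1 2)(3 6)(5 7)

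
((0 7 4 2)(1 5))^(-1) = (0 2 4 7)(1 5)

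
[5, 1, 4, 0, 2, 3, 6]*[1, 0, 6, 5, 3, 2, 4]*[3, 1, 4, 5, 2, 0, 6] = [4, 3, 5, 1, 6, 0, 2]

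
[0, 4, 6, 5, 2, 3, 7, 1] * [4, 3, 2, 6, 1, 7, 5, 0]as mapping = [0→4, 1→1, 2→5, 3→7, 4→2, 5→6, 6→0, 7→3]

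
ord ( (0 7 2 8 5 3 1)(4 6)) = 14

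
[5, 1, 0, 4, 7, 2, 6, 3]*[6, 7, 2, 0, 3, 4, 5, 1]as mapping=[0→4, 1→7, 2→6, 3→3, 4→1, 5→2, 6→5, 7→0]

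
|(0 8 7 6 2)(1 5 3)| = 15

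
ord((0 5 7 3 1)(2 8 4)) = 15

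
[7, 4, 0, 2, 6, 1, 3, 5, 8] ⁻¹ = [2, 5, 3, 6, 1, 7, 4, 0, 8] 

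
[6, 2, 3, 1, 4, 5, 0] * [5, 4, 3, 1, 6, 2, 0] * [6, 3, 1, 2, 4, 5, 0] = [6, 2, 3, 4, 0, 1, 5]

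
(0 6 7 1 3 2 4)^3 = (0 1 4 7 2 6 3)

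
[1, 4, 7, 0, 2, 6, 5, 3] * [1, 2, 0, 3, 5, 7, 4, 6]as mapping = [0→2, 1→5, 2→6, 3→1, 4→0, 5→4, 6→7, 7→3]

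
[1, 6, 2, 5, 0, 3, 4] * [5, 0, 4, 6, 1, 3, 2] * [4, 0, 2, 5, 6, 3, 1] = [4, 2, 6, 5, 3, 1, 0] 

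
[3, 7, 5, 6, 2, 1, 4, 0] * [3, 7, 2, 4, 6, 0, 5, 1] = [4, 1, 0, 5, 2, 7, 6, 3]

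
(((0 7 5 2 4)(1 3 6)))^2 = (0 5 4 7 2)(1 6 3)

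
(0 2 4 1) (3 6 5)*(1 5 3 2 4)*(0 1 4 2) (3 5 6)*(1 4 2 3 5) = (0 3 5) (1 4 6) 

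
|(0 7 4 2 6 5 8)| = 7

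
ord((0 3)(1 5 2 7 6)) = 10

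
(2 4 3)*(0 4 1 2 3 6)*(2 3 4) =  (0 2 1 3 4 6)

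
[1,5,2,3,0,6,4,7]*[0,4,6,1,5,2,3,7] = [4,2,6,1,0,3,5,7]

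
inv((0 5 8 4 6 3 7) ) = (0 7 3 6 4 8 5) 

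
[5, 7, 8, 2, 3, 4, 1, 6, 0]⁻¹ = [8, 6, 3, 4, 5, 0, 7, 1, 2]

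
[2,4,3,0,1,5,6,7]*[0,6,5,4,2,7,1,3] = [5,2,4,0,6,7,1,3] 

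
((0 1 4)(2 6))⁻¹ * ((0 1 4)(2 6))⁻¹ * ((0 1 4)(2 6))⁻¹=(2 6)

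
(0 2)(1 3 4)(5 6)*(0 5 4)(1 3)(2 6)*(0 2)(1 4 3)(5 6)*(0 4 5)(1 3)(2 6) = (1 5 4 3 6)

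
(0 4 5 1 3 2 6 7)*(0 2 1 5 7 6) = (0 4 7 2)(1 3)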